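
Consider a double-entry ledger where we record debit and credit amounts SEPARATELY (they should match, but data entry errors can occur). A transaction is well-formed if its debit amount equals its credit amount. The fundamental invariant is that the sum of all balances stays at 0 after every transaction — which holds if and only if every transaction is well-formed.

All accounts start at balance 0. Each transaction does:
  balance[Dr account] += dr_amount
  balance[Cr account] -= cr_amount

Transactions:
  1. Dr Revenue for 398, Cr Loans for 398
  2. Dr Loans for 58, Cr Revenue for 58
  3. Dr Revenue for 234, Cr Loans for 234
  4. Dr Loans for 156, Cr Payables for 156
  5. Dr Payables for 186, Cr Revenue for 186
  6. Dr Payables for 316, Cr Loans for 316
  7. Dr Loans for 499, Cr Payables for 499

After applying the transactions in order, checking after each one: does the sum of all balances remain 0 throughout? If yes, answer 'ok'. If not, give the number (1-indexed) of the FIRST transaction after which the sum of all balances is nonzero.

After txn 1: dr=398 cr=398 sum_balances=0
After txn 2: dr=58 cr=58 sum_balances=0
After txn 3: dr=234 cr=234 sum_balances=0
After txn 4: dr=156 cr=156 sum_balances=0
After txn 5: dr=186 cr=186 sum_balances=0
After txn 6: dr=316 cr=316 sum_balances=0
After txn 7: dr=499 cr=499 sum_balances=0

Answer: ok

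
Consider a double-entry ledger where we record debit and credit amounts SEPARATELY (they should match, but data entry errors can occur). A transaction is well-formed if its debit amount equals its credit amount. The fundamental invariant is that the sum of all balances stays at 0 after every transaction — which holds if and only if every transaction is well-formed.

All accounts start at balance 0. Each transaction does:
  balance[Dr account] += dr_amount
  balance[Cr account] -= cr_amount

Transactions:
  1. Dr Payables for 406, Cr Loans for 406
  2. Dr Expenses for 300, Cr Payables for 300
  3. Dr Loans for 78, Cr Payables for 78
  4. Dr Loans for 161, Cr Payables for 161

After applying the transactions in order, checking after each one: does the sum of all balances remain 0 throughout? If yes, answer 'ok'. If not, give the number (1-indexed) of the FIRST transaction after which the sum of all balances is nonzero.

After txn 1: dr=406 cr=406 sum_balances=0
After txn 2: dr=300 cr=300 sum_balances=0
After txn 3: dr=78 cr=78 sum_balances=0
After txn 4: dr=161 cr=161 sum_balances=0

Answer: ok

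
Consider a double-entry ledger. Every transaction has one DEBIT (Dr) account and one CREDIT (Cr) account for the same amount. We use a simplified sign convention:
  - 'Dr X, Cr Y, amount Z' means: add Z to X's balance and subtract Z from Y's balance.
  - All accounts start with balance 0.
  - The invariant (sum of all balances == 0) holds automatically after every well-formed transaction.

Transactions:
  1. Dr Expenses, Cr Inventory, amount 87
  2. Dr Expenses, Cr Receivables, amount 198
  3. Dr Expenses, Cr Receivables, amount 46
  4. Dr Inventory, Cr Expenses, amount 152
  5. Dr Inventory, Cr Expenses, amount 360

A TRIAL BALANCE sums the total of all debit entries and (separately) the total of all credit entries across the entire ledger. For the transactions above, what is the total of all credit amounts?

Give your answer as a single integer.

Answer: 843

Derivation:
Txn 1: credit+=87
Txn 2: credit+=198
Txn 3: credit+=46
Txn 4: credit+=152
Txn 5: credit+=360
Total credits = 843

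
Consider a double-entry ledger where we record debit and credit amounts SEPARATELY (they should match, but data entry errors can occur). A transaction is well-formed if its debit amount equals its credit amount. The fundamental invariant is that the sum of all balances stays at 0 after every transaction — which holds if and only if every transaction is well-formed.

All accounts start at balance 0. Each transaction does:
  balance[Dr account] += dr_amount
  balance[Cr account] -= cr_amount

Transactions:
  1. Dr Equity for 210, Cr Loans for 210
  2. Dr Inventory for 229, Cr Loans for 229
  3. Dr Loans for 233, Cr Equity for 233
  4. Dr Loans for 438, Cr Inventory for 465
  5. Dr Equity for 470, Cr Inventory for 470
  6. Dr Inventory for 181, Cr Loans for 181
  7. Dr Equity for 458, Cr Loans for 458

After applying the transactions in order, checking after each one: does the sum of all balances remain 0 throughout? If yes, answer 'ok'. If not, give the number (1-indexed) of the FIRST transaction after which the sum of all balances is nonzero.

Answer: 4

Derivation:
After txn 1: dr=210 cr=210 sum_balances=0
After txn 2: dr=229 cr=229 sum_balances=0
After txn 3: dr=233 cr=233 sum_balances=0
After txn 4: dr=438 cr=465 sum_balances=-27
After txn 5: dr=470 cr=470 sum_balances=-27
After txn 6: dr=181 cr=181 sum_balances=-27
After txn 7: dr=458 cr=458 sum_balances=-27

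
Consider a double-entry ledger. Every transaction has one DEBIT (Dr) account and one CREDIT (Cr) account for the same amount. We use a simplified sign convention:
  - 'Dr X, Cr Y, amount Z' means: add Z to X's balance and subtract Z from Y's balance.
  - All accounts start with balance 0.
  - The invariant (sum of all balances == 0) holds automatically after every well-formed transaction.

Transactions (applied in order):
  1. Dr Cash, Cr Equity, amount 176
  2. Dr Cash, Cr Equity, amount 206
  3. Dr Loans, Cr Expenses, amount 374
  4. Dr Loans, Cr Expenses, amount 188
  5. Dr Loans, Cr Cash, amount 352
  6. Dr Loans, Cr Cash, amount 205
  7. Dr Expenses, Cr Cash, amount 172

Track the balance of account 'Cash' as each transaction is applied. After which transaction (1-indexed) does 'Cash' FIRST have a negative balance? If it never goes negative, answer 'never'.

Answer: 6

Derivation:
After txn 1: Cash=176
After txn 2: Cash=382
After txn 3: Cash=382
After txn 4: Cash=382
After txn 5: Cash=30
After txn 6: Cash=-175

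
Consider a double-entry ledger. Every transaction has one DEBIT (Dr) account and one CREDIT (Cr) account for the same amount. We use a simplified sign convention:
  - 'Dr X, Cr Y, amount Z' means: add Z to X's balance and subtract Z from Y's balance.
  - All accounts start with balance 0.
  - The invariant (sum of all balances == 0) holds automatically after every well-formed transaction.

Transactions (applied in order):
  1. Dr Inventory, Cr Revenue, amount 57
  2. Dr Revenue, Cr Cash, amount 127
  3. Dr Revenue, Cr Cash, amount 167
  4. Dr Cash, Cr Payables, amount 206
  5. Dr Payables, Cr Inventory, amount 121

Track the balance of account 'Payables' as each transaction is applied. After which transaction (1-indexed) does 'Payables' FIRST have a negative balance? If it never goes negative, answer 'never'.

Answer: 4

Derivation:
After txn 1: Payables=0
After txn 2: Payables=0
After txn 3: Payables=0
After txn 4: Payables=-206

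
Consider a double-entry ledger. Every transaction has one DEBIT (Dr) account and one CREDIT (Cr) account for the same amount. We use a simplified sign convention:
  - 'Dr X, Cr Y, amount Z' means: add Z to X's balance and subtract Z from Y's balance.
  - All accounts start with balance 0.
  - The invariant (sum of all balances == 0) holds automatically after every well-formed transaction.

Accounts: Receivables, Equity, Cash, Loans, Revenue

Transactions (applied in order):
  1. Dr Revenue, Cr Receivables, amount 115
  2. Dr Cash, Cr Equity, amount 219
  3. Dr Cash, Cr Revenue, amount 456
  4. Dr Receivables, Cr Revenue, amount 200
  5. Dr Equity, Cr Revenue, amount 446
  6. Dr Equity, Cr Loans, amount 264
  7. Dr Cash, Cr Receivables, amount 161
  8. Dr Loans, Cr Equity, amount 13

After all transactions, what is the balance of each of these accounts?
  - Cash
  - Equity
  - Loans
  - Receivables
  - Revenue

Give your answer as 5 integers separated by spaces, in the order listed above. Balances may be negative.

After txn 1 (Dr Revenue, Cr Receivables, amount 115): Receivables=-115 Revenue=115
After txn 2 (Dr Cash, Cr Equity, amount 219): Cash=219 Equity=-219 Receivables=-115 Revenue=115
After txn 3 (Dr Cash, Cr Revenue, amount 456): Cash=675 Equity=-219 Receivables=-115 Revenue=-341
After txn 4 (Dr Receivables, Cr Revenue, amount 200): Cash=675 Equity=-219 Receivables=85 Revenue=-541
After txn 5 (Dr Equity, Cr Revenue, amount 446): Cash=675 Equity=227 Receivables=85 Revenue=-987
After txn 6 (Dr Equity, Cr Loans, amount 264): Cash=675 Equity=491 Loans=-264 Receivables=85 Revenue=-987
After txn 7 (Dr Cash, Cr Receivables, amount 161): Cash=836 Equity=491 Loans=-264 Receivables=-76 Revenue=-987
After txn 8 (Dr Loans, Cr Equity, amount 13): Cash=836 Equity=478 Loans=-251 Receivables=-76 Revenue=-987

Answer: 836 478 -251 -76 -987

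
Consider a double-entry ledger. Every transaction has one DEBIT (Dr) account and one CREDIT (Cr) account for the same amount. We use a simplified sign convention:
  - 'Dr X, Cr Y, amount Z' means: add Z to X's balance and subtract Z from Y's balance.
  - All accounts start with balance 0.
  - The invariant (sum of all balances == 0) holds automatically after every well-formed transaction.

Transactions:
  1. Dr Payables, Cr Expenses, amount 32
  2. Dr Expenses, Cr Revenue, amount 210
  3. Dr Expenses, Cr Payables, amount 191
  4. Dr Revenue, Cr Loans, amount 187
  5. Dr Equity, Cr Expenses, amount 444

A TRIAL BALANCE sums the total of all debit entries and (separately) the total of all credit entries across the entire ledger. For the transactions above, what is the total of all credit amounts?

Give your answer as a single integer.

Txn 1: credit+=32
Txn 2: credit+=210
Txn 3: credit+=191
Txn 4: credit+=187
Txn 5: credit+=444
Total credits = 1064

Answer: 1064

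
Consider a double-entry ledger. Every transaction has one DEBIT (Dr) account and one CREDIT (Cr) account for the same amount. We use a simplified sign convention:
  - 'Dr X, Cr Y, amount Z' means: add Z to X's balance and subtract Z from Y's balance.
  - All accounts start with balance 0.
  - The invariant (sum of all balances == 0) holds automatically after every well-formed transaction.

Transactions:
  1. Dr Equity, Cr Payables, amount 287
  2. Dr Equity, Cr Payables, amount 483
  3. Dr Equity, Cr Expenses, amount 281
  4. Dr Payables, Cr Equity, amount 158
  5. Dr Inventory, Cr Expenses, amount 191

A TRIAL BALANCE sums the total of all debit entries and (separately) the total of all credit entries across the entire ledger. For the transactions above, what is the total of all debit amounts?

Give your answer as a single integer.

Answer: 1400

Derivation:
Txn 1: debit+=287
Txn 2: debit+=483
Txn 3: debit+=281
Txn 4: debit+=158
Txn 5: debit+=191
Total debits = 1400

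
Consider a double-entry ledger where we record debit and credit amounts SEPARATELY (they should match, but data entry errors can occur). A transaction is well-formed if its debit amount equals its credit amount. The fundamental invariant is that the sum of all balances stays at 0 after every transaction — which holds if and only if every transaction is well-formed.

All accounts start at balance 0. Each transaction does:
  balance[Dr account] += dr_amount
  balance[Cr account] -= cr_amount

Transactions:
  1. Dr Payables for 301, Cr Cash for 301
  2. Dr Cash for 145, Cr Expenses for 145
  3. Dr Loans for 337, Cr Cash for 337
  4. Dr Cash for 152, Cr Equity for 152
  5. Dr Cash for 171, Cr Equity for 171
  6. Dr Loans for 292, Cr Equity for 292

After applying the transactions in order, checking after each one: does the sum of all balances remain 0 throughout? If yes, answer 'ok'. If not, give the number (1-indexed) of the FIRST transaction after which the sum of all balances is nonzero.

Answer: ok

Derivation:
After txn 1: dr=301 cr=301 sum_balances=0
After txn 2: dr=145 cr=145 sum_balances=0
After txn 3: dr=337 cr=337 sum_balances=0
After txn 4: dr=152 cr=152 sum_balances=0
After txn 5: dr=171 cr=171 sum_balances=0
After txn 6: dr=292 cr=292 sum_balances=0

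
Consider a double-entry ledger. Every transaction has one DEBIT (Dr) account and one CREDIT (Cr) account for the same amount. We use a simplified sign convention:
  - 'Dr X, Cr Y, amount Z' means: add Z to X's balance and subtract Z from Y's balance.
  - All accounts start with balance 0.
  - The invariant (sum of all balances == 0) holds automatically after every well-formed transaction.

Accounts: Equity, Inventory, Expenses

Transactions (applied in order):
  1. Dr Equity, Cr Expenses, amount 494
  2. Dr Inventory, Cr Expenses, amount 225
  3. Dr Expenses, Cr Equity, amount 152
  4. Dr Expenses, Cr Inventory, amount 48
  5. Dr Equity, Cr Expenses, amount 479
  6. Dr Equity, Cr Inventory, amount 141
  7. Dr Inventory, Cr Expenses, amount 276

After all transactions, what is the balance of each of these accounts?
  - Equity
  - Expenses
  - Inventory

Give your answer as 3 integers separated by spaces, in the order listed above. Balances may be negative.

Answer: 962 -1274 312

Derivation:
After txn 1 (Dr Equity, Cr Expenses, amount 494): Equity=494 Expenses=-494
After txn 2 (Dr Inventory, Cr Expenses, amount 225): Equity=494 Expenses=-719 Inventory=225
After txn 3 (Dr Expenses, Cr Equity, amount 152): Equity=342 Expenses=-567 Inventory=225
After txn 4 (Dr Expenses, Cr Inventory, amount 48): Equity=342 Expenses=-519 Inventory=177
After txn 5 (Dr Equity, Cr Expenses, amount 479): Equity=821 Expenses=-998 Inventory=177
After txn 6 (Dr Equity, Cr Inventory, amount 141): Equity=962 Expenses=-998 Inventory=36
After txn 7 (Dr Inventory, Cr Expenses, amount 276): Equity=962 Expenses=-1274 Inventory=312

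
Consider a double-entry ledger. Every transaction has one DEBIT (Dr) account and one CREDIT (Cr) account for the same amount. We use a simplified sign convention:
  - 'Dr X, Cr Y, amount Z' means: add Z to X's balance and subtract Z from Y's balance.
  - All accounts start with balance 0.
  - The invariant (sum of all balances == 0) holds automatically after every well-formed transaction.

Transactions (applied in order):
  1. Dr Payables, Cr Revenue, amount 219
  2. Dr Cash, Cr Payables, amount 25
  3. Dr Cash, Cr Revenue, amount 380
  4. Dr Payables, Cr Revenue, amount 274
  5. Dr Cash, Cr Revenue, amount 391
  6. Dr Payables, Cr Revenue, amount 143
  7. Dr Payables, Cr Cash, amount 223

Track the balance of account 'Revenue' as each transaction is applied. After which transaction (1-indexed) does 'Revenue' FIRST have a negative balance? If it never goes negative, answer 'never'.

After txn 1: Revenue=-219

Answer: 1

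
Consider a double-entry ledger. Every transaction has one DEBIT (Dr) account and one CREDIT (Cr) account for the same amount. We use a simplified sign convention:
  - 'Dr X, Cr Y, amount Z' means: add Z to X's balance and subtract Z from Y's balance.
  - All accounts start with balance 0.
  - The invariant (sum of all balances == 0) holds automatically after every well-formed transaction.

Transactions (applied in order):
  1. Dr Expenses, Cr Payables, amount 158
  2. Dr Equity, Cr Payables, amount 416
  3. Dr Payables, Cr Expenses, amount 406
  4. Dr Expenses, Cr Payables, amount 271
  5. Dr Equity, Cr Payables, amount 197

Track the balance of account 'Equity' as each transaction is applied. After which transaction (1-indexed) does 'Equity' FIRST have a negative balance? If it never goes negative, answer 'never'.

After txn 1: Equity=0
After txn 2: Equity=416
After txn 3: Equity=416
After txn 4: Equity=416
After txn 5: Equity=613

Answer: never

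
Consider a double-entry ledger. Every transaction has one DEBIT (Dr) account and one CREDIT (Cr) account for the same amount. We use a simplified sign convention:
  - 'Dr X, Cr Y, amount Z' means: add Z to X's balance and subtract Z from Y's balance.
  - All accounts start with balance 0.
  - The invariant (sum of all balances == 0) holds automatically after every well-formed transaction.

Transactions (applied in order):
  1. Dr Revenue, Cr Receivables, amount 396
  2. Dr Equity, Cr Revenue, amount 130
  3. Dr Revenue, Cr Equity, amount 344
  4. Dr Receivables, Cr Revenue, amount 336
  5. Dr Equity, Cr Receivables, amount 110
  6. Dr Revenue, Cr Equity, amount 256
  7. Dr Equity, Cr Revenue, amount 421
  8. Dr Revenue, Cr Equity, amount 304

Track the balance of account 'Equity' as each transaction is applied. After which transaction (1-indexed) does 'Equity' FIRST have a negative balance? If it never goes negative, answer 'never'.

Answer: 3

Derivation:
After txn 1: Equity=0
After txn 2: Equity=130
After txn 3: Equity=-214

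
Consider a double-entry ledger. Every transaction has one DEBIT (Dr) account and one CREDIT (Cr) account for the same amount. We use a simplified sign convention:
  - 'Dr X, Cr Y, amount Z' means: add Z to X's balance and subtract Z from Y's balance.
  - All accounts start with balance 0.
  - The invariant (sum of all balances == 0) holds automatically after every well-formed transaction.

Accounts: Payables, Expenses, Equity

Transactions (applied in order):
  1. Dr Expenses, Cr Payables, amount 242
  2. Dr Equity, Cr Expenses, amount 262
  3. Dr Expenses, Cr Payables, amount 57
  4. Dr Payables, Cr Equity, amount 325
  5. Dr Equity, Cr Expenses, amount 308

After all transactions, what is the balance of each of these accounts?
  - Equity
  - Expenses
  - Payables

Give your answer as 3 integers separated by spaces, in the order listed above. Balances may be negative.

After txn 1 (Dr Expenses, Cr Payables, amount 242): Expenses=242 Payables=-242
After txn 2 (Dr Equity, Cr Expenses, amount 262): Equity=262 Expenses=-20 Payables=-242
After txn 3 (Dr Expenses, Cr Payables, amount 57): Equity=262 Expenses=37 Payables=-299
After txn 4 (Dr Payables, Cr Equity, amount 325): Equity=-63 Expenses=37 Payables=26
After txn 5 (Dr Equity, Cr Expenses, amount 308): Equity=245 Expenses=-271 Payables=26

Answer: 245 -271 26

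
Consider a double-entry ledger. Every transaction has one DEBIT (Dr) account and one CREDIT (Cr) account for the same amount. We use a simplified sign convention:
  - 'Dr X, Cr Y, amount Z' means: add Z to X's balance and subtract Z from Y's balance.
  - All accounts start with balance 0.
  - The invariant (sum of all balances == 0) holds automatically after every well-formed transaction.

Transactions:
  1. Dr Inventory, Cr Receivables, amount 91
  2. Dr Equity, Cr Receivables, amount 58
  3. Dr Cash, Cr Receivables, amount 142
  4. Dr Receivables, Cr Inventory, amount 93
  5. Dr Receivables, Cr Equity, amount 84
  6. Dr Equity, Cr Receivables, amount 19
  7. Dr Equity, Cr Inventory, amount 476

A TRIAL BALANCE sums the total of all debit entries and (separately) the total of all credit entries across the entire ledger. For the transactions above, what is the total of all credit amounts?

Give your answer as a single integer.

Answer: 963

Derivation:
Txn 1: credit+=91
Txn 2: credit+=58
Txn 3: credit+=142
Txn 4: credit+=93
Txn 5: credit+=84
Txn 6: credit+=19
Txn 7: credit+=476
Total credits = 963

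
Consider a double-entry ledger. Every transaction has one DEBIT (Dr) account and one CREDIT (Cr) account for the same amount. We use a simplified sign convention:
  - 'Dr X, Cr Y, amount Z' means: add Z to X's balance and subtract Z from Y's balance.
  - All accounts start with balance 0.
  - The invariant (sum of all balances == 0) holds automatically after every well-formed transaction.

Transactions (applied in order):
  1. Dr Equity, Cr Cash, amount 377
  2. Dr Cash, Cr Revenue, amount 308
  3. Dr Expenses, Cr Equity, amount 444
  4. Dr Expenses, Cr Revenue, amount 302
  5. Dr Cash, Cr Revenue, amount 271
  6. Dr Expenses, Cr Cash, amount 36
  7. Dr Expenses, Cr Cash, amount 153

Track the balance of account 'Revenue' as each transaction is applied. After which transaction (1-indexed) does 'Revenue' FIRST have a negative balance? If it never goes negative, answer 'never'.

After txn 1: Revenue=0
After txn 2: Revenue=-308

Answer: 2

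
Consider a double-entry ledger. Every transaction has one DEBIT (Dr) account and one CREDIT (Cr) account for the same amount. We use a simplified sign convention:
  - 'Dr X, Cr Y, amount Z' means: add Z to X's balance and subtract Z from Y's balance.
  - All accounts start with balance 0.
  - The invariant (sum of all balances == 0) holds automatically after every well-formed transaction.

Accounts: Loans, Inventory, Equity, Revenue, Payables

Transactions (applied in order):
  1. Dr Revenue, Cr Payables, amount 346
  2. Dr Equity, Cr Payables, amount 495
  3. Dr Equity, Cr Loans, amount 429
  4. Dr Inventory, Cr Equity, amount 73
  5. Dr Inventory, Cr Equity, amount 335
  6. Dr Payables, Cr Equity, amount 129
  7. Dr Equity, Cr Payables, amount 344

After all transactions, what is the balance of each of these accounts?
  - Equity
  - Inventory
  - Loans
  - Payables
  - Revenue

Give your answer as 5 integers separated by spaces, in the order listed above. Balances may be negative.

After txn 1 (Dr Revenue, Cr Payables, amount 346): Payables=-346 Revenue=346
After txn 2 (Dr Equity, Cr Payables, amount 495): Equity=495 Payables=-841 Revenue=346
After txn 3 (Dr Equity, Cr Loans, amount 429): Equity=924 Loans=-429 Payables=-841 Revenue=346
After txn 4 (Dr Inventory, Cr Equity, amount 73): Equity=851 Inventory=73 Loans=-429 Payables=-841 Revenue=346
After txn 5 (Dr Inventory, Cr Equity, amount 335): Equity=516 Inventory=408 Loans=-429 Payables=-841 Revenue=346
After txn 6 (Dr Payables, Cr Equity, amount 129): Equity=387 Inventory=408 Loans=-429 Payables=-712 Revenue=346
After txn 7 (Dr Equity, Cr Payables, amount 344): Equity=731 Inventory=408 Loans=-429 Payables=-1056 Revenue=346

Answer: 731 408 -429 -1056 346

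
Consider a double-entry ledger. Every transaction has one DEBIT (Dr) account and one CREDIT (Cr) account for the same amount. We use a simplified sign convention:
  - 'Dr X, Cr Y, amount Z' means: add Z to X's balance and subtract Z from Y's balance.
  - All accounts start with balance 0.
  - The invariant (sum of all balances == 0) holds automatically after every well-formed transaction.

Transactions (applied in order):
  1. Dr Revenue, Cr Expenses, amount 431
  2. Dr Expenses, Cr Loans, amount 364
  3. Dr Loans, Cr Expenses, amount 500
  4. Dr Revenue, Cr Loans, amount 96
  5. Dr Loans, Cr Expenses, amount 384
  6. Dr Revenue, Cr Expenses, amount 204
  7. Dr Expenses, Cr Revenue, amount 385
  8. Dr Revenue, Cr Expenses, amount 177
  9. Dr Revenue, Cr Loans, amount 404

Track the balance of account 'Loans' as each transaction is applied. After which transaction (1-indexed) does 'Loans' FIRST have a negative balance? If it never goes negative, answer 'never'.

After txn 1: Loans=0
After txn 2: Loans=-364

Answer: 2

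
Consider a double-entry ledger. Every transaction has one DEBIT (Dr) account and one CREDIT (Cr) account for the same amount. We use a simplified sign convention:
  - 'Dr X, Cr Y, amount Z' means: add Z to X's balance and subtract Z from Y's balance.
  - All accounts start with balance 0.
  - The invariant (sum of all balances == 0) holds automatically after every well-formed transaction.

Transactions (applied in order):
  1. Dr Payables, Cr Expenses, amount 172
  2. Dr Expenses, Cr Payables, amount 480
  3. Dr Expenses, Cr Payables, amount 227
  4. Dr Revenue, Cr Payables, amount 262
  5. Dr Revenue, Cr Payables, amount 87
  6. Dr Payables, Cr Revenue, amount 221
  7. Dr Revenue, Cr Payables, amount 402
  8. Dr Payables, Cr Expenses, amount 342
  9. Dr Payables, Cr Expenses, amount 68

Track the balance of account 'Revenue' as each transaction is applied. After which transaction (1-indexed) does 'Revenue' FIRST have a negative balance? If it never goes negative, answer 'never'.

Answer: never

Derivation:
After txn 1: Revenue=0
After txn 2: Revenue=0
After txn 3: Revenue=0
After txn 4: Revenue=262
After txn 5: Revenue=349
After txn 6: Revenue=128
After txn 7: Revenue=530
After txn 8: Revenue=530
After txn 9: Revenue=530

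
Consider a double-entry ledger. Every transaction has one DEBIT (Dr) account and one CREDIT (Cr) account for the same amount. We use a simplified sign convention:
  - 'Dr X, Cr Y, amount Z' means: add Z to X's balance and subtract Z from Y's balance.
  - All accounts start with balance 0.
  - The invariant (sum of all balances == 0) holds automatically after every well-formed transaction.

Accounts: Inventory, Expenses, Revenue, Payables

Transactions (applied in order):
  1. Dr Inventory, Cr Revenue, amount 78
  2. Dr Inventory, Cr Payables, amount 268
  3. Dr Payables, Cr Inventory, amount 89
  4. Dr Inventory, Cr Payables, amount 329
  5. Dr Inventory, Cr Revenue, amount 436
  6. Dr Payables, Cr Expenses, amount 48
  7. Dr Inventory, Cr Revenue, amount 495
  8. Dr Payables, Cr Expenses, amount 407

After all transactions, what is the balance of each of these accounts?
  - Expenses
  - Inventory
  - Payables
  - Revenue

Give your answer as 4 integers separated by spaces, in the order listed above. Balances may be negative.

After txn 1 (Dr Inventory, Cr Revenue, amount 78): Inventory=78 Revenue=-78
After txn 2 (Dr Inventory, Cr Payables, amount 268): Inventory=346 Payables=-268 Revenue=-78
After txn 3 (Dr Payables, Cr Inventory, amount 89): Inventory=257 Payables=-179 Revenue=-78
After txn 4 (Dr Inventory, Cr Payables, amount 329): Inventory=586 Payables=-508 Revenue=-78
After txn 5 (Dr Inventory, Cr Revenue, amount 436): Inventory=1022 Payables=-508 Revenue=-514
After txn 6 (Dr Payables, Cr Expenses, amount 48): Expenses=-48 Inventory=1022 Payables=-460 Revenue=-514
After txn 7 (Dr Inventory, Cr Revenue, amount 495): Expenses=-48 Inventory=1517 Payables=-460 Revenue=-1009
After txn 8 (Dr Payables, Cr Expenses, amount 407): Expenses=-455 Inventory=1517 Payables=-53 Revenue=-1009

Answer: -455 1517 -53 -1009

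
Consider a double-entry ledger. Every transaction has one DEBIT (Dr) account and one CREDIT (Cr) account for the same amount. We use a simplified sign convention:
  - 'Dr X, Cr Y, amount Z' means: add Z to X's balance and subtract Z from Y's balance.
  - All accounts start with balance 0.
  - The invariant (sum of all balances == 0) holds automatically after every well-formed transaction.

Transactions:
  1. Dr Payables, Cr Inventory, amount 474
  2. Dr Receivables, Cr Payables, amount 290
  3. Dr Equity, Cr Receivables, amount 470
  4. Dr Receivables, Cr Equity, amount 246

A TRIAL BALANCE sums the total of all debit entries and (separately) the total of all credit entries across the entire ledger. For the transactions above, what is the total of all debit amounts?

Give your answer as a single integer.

Answer: 1480

Derivation:
Txn 1: debit+=474
Txn 2: debit+=290
Txn 3: debit+=470
Txn 4: debit+=246
Total debits = 1480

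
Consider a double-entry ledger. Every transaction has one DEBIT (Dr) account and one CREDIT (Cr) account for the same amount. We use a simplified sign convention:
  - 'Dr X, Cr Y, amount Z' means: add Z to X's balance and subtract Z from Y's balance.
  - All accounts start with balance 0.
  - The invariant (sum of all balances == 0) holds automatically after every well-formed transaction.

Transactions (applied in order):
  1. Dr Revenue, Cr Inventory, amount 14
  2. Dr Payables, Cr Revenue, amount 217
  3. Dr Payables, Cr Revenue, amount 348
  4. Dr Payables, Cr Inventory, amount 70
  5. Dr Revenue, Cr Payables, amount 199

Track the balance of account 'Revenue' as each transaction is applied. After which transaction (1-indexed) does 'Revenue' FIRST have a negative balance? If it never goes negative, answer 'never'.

After txn 1: Revenue=14
After txn 2: Revenue=-203

Answer: 2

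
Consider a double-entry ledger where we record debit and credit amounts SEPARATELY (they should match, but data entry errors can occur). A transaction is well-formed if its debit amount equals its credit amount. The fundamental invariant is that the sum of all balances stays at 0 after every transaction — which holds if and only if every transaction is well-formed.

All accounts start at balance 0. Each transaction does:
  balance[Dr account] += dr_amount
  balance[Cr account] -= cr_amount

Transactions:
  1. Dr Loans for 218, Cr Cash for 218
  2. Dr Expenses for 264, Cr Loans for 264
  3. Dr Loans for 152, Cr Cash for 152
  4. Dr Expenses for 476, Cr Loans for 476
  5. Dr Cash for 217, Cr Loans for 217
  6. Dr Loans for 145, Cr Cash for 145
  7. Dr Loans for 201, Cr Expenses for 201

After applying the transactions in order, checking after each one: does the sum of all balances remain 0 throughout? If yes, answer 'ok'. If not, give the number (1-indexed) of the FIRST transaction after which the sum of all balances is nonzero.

After txn 1: dr=218 cr=218 sum_balances=0
After txn 2: dr=264 cr=264 sum_balances=0
After txn 3: dr=152 cr=152 sum_balances=0
After txn 4: dr=476 cr=476 sum_balances=0
After txn 5: dr=217 cr=217 sum_balances=0
After txn 6: dr=145 cr=145 sum_balances=0
After txn 7: dr=201 cr=201 sum_balances=0

Answer: ok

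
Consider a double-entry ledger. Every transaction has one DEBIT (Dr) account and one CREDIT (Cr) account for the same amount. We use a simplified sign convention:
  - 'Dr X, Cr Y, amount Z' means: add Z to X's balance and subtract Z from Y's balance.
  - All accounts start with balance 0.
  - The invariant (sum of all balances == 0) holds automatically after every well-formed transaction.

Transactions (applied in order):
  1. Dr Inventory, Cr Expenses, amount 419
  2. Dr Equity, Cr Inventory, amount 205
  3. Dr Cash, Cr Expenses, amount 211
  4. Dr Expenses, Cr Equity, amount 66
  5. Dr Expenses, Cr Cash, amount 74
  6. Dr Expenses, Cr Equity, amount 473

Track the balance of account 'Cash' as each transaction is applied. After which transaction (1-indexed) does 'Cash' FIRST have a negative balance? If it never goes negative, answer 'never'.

After txn 1: Cash=0
After txn 2: Cash=0
After txn 3: Cash=211
After txn 4: Cash=211
After txn 5: Cash=137
After txn 6: Cash=137

Answer: never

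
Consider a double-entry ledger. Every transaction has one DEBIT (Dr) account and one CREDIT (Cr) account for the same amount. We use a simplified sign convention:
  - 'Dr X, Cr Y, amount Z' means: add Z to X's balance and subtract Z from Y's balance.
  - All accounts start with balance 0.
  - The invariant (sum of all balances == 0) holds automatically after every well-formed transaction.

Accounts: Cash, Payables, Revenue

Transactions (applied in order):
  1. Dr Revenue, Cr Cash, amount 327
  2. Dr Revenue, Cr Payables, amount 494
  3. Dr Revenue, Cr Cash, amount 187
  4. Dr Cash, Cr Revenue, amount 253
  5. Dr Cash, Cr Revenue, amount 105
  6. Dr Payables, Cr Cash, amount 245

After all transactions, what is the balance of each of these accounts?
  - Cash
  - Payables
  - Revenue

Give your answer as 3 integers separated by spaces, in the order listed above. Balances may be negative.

After txn 1 (Dr Revenue, Cr Cash, amount 327): Cash=-327 Revenue=327
After txn 2 (Dr Revenue, Cr Payables, amount 494): Cash=-327 Payables=-494 Revenue=821
After txn 3 (Dr Revenue, Cr Cash, amount 187): Cash=-514 Payables=-494 Revenue=1008
After txn 4 (Dr Cash, Cr Revenue, amount 253): Cash=-261 Payables=-494 Revenue=755
After txn 5 (Dr Cash, Cr Revenue, amount 105): Cash=-156 Payables=-494 Revenue=650
After txn 6 (Dr Payables, Cr Cash, amount 245): Cash=-401 Payables=-249 Revenue=650

Answer: -401 -249 650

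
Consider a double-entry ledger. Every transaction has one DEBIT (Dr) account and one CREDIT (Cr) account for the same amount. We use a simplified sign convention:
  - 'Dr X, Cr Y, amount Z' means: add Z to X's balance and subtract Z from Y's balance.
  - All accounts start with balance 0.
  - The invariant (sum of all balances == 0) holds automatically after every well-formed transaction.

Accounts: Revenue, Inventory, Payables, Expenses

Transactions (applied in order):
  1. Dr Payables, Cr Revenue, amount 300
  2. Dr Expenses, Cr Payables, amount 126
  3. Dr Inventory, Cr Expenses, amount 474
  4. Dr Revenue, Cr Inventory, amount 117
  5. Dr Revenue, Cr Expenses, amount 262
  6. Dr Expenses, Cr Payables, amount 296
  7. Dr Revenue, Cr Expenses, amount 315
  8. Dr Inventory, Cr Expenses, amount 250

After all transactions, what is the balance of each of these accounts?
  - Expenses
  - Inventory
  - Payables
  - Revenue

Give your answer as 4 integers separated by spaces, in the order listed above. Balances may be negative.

Answer: -879 607 -122 394

Derivation:
After txn 1 (Dr Payables, Cr Revenue, amount 300): Payables=300 Revenue=-300
After txn 2 (Dr Expenses, Cr Payables, amount 126): Expenses=126 Payables=174 Revenue=-300
After txn 3 (Dr Inventory, Cr Expenses, amount 474): Expenses=-348 Inventory=474 Payables=174 Revenue=-300
After txn 4 (Dr Revenue, Cr Inventory, amount 117): Expenses=-348 Inventory=357 Payables=174 Revenue=-183
After txn 5 (Dr Revenue, Cr Expenses, amount 262): Expenses=-610 Inventory=357 Payables=174 Revenue=79
After txn 6 (Dr Expenses, Cr Payables, amount 296): Expenses=-314 Inventory=357 Payables=-122 Revenue=79
After txn 7 (Dr Revenue, Cr Expenses, amount 315): Expenses=-629 Inventory=357 Payables=-122 Revenue=394
After txn 8 (Dr Inventory, Cr Expenses, amount 250): Expenses=-879 Inventory=607 Payables=-122 Revenue=394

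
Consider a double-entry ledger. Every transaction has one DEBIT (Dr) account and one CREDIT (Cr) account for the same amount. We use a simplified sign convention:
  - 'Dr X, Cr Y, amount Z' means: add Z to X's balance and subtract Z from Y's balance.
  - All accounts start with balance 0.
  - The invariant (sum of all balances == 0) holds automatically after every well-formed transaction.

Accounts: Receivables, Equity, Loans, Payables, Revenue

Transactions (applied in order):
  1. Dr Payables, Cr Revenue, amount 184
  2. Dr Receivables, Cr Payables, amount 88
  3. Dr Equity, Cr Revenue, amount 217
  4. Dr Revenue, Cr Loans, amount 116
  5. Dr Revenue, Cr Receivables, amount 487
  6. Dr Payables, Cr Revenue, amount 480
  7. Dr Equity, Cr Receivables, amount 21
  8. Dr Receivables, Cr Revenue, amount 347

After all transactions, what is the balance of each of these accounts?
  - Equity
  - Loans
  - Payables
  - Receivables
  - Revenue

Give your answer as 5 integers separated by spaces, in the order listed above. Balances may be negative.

Answer: 238 -116 576 -73 -625

Derivation:
After txn 1 (Dr Payables, Cr Revenue, amount 184): Payables=184 Revenue=-184
After txn 2 (Dr Receivables, Cr Payables, amount 88): Payables=96 Receivables=88 Revenue=-184
After txn 3 (Dr Equity, Cr Revenue, amount 217): Equity=217 Payables=96 Receivables=88 Revenue=-401
After txn 4 (Dr Revenue, Cr Loans, amount 116): Equity=217 Loans=-116 Payables=96 Receivables=88 Revenue=-285
After txn 5 (Dr Revenue, Cr Receivables, amount 487): Equity=217 Loans=-116 Payables=96 Receivables=-399 Revenue=202
After txn 6 (Dr Payables, Cr Revenue, amount 480): Equity=217 Loans=-116 Payables=576 Receivables=-399 Revenue=-278
After txn 7 (Dr Equity, Cr Receivables, amount 21): Equity=238 Loans=-116 Payables=576 Receivables=-420 Revenue=-278
After txn 8 (Dr Receivables, Cr Revenue, amount 347): Equity=238 Loans=-116 Payables=576 Receivables=-73 Revenue=-625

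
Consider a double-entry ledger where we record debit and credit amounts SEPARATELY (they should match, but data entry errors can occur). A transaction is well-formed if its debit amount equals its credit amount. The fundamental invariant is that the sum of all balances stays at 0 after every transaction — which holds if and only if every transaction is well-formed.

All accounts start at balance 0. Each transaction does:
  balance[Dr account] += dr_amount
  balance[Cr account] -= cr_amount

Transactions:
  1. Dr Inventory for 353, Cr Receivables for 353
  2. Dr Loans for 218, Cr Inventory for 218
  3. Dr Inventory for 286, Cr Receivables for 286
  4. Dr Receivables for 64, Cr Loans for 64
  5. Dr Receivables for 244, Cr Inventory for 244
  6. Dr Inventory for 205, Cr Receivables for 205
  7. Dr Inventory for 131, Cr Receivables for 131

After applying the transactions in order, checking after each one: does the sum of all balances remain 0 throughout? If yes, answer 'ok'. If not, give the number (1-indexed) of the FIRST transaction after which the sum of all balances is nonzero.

After txn 1: dr=353 cr=353 sum_balances=0
After txn 2: dr=218 cr=218 sum_balances=0
After txn 3: dr=286 cr=286 sum_balances=0
After txn 4: dr=64 cr=64 sum_balances=0
After txn 5: dr=244 cr=244 sum_balances=0
After txn 6: dr=205 cr=205 sum_balances=0
After txn 7: dr=131 cr=131 sum_balances=0

Answer: ok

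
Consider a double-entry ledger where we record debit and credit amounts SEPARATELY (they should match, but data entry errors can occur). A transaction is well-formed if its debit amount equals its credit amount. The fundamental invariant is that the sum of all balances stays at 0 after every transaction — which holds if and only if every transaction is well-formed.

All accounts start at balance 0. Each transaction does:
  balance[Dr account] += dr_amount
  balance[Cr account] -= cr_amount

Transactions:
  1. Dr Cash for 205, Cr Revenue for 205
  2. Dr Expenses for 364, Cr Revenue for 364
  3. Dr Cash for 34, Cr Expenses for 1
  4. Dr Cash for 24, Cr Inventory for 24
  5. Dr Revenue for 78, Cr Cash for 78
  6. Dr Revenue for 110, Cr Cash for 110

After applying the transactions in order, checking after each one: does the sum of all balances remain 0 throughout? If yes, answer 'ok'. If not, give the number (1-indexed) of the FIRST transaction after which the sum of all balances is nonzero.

After txn 1: dr=205 cr=205 sum_balances=0
After txn 2: dr=364 cr=364 sum_balances=0
After txn 3: dr=34 cr=1 sum_balances=33
After txn 4: dr=24 cr=24 sum_balances=33
After txn 5: dr=78 cr=78 sum_balances=33
After txn 6: dr=110 cr=110 sum_balances=33

Answer: 3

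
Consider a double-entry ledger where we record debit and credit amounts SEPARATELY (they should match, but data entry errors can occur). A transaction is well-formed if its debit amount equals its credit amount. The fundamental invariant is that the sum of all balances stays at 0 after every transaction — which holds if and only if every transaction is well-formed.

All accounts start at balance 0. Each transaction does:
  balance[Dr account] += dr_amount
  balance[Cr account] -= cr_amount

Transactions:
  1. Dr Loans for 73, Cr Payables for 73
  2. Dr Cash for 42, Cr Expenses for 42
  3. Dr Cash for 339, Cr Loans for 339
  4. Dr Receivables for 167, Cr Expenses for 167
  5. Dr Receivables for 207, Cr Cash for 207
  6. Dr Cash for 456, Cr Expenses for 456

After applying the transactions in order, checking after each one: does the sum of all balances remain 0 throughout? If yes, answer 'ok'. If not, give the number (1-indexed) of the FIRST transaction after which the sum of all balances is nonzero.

Answer: ok

Derivation:
After txn 1: dr=73 cr=73 sum_balances=0
After txn 2: dr=42 cr=42 sum_balances=0
After txn 3: dr=339 cr=339 sum_balances=0
After txn 4: dr=167 cr=167 sum_balances=0
After txn 5: dr=207 cr=207 sum_balances=0
After txn 6: dr=456 cr=456 sum_balances=0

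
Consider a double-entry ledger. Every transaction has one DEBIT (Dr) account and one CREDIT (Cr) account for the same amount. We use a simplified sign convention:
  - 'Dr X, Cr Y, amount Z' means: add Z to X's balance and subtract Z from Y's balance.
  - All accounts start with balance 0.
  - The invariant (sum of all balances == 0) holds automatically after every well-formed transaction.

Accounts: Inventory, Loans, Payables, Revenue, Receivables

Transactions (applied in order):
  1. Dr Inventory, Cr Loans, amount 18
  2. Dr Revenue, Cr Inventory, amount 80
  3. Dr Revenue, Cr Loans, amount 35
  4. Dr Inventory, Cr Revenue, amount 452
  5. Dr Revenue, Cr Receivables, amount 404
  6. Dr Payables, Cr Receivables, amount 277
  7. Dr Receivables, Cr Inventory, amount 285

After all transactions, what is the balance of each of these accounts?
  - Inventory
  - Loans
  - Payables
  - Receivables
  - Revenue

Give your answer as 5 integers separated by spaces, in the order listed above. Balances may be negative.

After txn 1 (Dr Inventory, Cr Loans, amount 18): Inventory=18 Loans=-18
After txn 2 (Dr Revenue, Cr Inventory, amount 80): Inventory=-62 Loans=-18 Revenue=80
After txn 3 (Dr Revenue, Cr Loans, amount 35): Inventory=-62 Loans=-53 Revenue=115
After txn 4 (Dr Inventory, Cr Revenue, amount 452): Inventory=390 Loans=-53 Revenue=-337
After txn 5 (Dr Revenue, Cr Receivables, amount 404): Inventory=390 Loans=-53 Receivables=-404 Revenue=67
After txn 6 (Dr Payables, Cr Receivables, amount 277): Inventory=390 Loans=-53 Payables=277 Receivables=-681 Revenue=67
After txn 7 (Dr Receivables, Cr Inventory, amount 285): Inventory=105 Loans=-53 Payables=277 Receivables=-396 Revenue=67

Answer: 105 -53 277 -396 67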